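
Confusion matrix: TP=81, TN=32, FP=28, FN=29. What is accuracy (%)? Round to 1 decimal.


Accuracy = (TP + TN) / (TP + TN + FP + FN) * 100
= (81 + 32) / (81 + 32 + 28 + 29)
= 113 / 170
= 0.6647
= 66.5%

66.5


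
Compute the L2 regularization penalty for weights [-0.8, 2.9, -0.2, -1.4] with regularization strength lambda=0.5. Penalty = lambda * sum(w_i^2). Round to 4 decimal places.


Squaring each weight:
(-0.8)^2 = 0.64
2.9^2 = 8.41
(-0.2)^2 = 0.04
(-1.4)^2 = 1.96
Sum of squares = 11.05
Penalty = 0.5 * 11.05 = 5.5250

5.5250


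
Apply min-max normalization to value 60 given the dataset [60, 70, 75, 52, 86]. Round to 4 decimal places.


Min = 52, Max = 86
Range = 86 - 52 = 34
Scaled = (x - min) / (max - min)
= (60 - 52) / 34
= 8 / 34
= 0.2353

0.2353


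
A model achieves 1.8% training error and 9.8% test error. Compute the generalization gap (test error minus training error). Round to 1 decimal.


Generalization gap = test_error - train_error
= 9.8 - 1.8
= 8.0%
A moderate gap.

8.0


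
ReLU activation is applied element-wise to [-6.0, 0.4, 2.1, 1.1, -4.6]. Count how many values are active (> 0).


ReLU(x) = max(0, x) for each element:
ReLU(-6.0) = 0
ReLU(0.4) = 0.4
ReLU(2.1) = 2.1
ReLU(1.1) = 1.1
ReLU(-4.6) = 0
Active neurons (>0): 3

3


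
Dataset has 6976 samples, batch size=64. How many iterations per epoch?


Iterations per epoch = dataset_size / batch_size
= 6976 / 64
= 109

109


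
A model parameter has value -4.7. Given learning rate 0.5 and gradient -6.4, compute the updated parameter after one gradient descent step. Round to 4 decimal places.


w_new = w_old - lr * gradient
= -4.7 - 0.5 * -6.4
= -4.7 - (-3.2)
= -1.5000

-1.5000


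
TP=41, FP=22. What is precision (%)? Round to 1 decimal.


Precision = TP / (TP + FP) * 100
= 41 / (41 + 22)
= 41 / 63
= 0.6508
= 65.1%

65.1


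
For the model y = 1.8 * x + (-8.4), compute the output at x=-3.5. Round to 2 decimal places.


y = 1.8 * -3.5 + (-8.4)
= -6.3 + (-8.4)
= -14.70

-14.70


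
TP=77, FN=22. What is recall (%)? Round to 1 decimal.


Recall = TP / (TP + FN) * 100
= 77 / (77 + 22)
= 77 / 99
= 0.7778
= 77.8%

77.8


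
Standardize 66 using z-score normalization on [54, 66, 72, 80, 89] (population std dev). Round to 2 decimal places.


Mean = (54 + 66 + 72 + 80 + 89) / 5 = 72.2
Variance = sum((x_i - mean)^2) / n = 142.56
Std = sqrt(142.56) = 11.9398
Z = (x - mean) / std
= (66 - 72.2) / 11.9398
= -6.2 / 11.9398
= -0.52

-0.52


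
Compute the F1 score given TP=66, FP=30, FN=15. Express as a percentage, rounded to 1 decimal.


Precision = TP / (TP + FP) = 66 / 96 = 0.6875
Recall = TP / (TP + FN) = 66 / 81 = 0.8148
F1 = 2 * P * R / (P + R)
= 2 * 0.6875 * 0.8148 / (0.6875 + 0.8148)
= 1.1204 / 1.5023
= 0.7458
As percentage: 74.6%

74.6


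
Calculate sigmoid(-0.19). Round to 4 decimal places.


sigmoid(z) = 1 / (1 + exp(-z))
exp(-(-0.19)) = exp(0.19) = 1.2092
1 + 1.2092 = 2.2092
1 / 2.2092 = 0.4526

0.4526


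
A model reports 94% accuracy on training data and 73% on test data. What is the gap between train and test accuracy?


Gap = train_accuracy - test_accuracy
= 94 - 73
= 21%
This large gap strongly indicates overfitting.

21


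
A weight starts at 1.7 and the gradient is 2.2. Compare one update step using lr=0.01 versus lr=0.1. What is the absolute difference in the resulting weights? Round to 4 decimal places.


With lr=0.01: w_new = 1.7 - 0.01 * 2.2 = 1.678
With lr=0.1: w_new = 1.7 - 0.1 * 2.2 = 1.48
Absolute difference = |1.678 - 1.48|
= 0.1980

0.1980


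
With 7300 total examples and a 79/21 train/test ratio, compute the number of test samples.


Train samples = 7300 * 79% = 5767
Test samples = 7300 - 5767
= 1533

1533


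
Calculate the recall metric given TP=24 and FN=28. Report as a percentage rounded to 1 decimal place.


Recall = TP / (TP + FN) * 100
= 24 / (24 + 28)
= 24 / 52
= 0.4615
= 46.2%

46.2


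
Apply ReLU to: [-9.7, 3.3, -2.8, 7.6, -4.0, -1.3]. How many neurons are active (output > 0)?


ReLU(x) = max(0, x) for each element:
ReLU(-9.7) = 0
ReLU(3.3) = 3.3
ReLU(-2.8) = 0
ReLU(7.6) = 7.6
ReLU(-4.0) = 0
ReLU(-1.3) = 0
Active neurons (>0): 2

2


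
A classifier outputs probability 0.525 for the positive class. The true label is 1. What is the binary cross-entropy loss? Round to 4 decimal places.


For y=1: Loss = -log(p)
= -log(0.525)
= -(-0.6444)
= 0.6444

0.6444


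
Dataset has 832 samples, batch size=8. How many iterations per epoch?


Iterations per epoch = dataset_size / batch_size
= 832 / 8
= 104

104


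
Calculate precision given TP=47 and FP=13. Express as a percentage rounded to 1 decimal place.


Precision = TP / (TP + FP) * 100
= 47 / (47 + 13)
= 47 / 60
= 0.7833
= 78.3%

78.3


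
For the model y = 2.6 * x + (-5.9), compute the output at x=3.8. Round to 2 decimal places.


y = 2.6 * 3.8 + (-5.9)
= 9.88 + (-5.9)
= 3.98

3.98


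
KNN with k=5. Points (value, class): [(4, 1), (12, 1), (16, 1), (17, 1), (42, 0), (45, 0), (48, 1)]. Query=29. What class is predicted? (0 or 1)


Distances from query 29:
Point 17 (class 1): distance = 12
Point 42 (class 0): distance = 13
Point 16 (class 1): distance = 13
Point 45 (class 0): distance = 16
Point 12 (class 1): distance = 17
K=5 nearest neighbors: classes = [1, 0, 1, 0, 1]
Votes for class 1: 3 / 5
Majority vote => class 1

1


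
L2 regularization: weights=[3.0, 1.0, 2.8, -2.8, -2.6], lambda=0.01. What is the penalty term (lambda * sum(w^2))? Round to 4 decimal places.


Squaring each weight:
3.0^2 = 9.0
1.0^2 = 1.0
2.8^2 = 7.84
(-2.8)^2 = 7.84
(-2.6)^2 = 6.76
Sum of squares = 32.44
Penalty = 0.01 * 32.44 = 0.3244

0.3244


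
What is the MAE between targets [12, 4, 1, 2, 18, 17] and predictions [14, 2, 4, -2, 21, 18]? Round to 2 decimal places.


Absolute errors: [2, 2, 3, 4, 3, 1]
Sum of absolute errors = 15
MAE = 15 / 6 = 2.50

2.50


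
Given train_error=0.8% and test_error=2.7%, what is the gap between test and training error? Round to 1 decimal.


Generalization gap = test_error - train_error
= 2.7 - 0.8
= 1.9%
A small gap suggests good generalization.

1.9


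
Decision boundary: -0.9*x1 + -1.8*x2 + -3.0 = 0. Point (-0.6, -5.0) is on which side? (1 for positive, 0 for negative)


Compute -0.9 * -0.6 + -1.8 * -5.0 + -3.0
= 0.54 + 9.0 + -3.0
= 6.54
Since 6.54 >= 0, the point is on the positive side.

1


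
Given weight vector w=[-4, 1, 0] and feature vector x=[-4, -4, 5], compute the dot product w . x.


Element-wise products:
-4 * -4 = 16
1 * -4 = -4
0 * 5 = 0
Sum = 16 + -4 + 0
= 12

12


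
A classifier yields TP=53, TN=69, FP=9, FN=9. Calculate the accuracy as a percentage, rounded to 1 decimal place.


Accuracy = (TP + TN) / (TP + TN + FP + FN) * 100
= (53 + 69) / (53 + 69 + 9 + 9)
= 122 / 140
= 0.8714
= 87.1%

87.1


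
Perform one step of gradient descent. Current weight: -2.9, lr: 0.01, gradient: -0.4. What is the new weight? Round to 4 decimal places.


w_new = w_old - lr * gradient
= -2.9 - 0.01 * -0.4
= -2.9 - (-0.004)
= -2.8960

-2.8960


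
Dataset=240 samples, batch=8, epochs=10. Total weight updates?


Iterations per epoch = 240 / 8 = 30
Total updates = iterations_per_epoch * epochs
= 30 * 10
= 300

300


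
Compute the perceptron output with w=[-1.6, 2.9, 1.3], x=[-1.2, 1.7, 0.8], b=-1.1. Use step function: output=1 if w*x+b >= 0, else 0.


z = w . x + b
= -1.6*-1.2 + 2.9*1.7 + 1.3*0.8 + -1.1
= 1.92 + 4.93 + 1.04 + -1.1
= 7.89 + -1.1
= 6.79
Since z = 6.79 >= 0, output = 1

1


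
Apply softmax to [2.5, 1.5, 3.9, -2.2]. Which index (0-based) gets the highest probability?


Softmax is a monotonic transformation, so it preserves the argmax.
We need to find the index of the maximum logit.
Index 0: 2.5
Index 1: 1.5
Index 2: 3.9
Index 3: -2.2
Maximum logit = 3.9 at index 2

2


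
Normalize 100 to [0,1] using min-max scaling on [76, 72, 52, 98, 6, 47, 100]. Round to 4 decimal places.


Min = 6, Max = 100
Range = 100 - 6 = 94
Scaled = (x - min) / (max - min)
= (100 - 6) / 94
= 94 / 94
= 1.0000

1.0000


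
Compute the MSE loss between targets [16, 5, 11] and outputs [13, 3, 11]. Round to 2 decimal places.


Differences: [3, 2, 0]
Squared errors: [9, 4, 0]
Sum of squared errors = 13
MSE = 13 / 3 = 4.33

4.33


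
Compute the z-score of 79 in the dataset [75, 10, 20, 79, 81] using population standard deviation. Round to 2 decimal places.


Mean = (75 + 10 + 20 + 79 + 81) / 5 = 53.0
Variance = sum((x_i - mean)^2) / n = 976.4
Std = sqrt(976.4) = 31.2474
Z = (x - mean) / std
= (79 - 53.0) / 31.2474
= 26.0 / 31.2474
= 0.83

0.83


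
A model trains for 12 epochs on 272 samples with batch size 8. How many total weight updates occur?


Iterations per epoch = 272 / 8 = 34
Total updates = iterations_per_epoch * epochs
= 34 * 12
= 408

408


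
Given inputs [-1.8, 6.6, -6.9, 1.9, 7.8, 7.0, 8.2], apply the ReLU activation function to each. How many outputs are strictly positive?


ReLU(x) = max(0, x) for each element:
ReLU(-1.8) = 0
ReLU(6.6) = 6.6
ReLU(-6.9) = 0
ReLU(1.9) = 1.9
ReLU(7.8) = 7.8
ReLU(7.0) = 7.0
ReLU(8.2) = 8.2
Active neurons (>0): 5

5


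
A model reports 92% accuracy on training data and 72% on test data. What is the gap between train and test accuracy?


Gap = train_accuracy - test_accuracy
= 92 - 72
= 20%
This gap suggests the model is overfitting.

20


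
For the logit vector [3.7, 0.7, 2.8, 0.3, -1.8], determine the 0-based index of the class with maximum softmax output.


Softmax is a monotonic transformation, so it preserves the argmax.
We need to find the index of the maximum logit.
Index 0: 3.7
Index 1: 0.7
Index 2: 2.8
Index 3: 0.3
Index 4: -1.8
Maximum logit = 3.7 at index 0

0


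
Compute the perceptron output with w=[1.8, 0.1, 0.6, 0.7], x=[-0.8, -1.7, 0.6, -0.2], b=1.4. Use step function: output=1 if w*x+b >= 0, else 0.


z = w . x + b
= 1.8*-0.8 + 0.1*-1.7 + 0.6*0.6 + 0.7*-0.2 + 1.4
= -1.44 + -0.17 + 0.36 + -0.14 + 1.4
= -1.39 + 1.4
= 0.01
Since z = 0.01 >= 0, output = 1

1


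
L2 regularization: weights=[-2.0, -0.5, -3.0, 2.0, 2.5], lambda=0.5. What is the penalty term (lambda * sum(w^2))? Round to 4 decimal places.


Squaring each weight:
(-2.0)^2 = 4.0
(-0.5)^2 = 0.25
(-3.0)^2 = 9.0
2.0^2 = 4.0
2.5^2 = 6.25
Sum of squares = 23.5
Penalty = 0.5 * 23.5 = 11.7500

11.7500


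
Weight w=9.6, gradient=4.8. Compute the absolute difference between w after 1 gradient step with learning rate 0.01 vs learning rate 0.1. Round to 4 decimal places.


With lr=0.01: w_new = 9.6 - 0.01 * 4.8 = 9.552
With lr=0.1: w_new = 9.6 - 0.1 * 4.8 = 9.12
Absolute difference = |9.552 - 9.12|
= 0.4320

0.4320


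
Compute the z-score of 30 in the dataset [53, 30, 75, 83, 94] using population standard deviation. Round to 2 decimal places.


Mean = (53 + 30 + 75 + 83 + 94) / 5 = 67.0
Variance = sum((x_i - mean)^2) / n = 522.8
Std = sqrt(522.8) = 22.8648
Z = (x - mean) / std
= (30 - 67.0) / 22.8648
= -37.0 / 22.8648
= -1.62

-1.62


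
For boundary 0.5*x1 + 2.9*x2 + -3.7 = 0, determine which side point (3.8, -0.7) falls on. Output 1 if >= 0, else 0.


Compute 0.5 * 3.8 + 2.9 * -0.7 + -3.7
= 1.9 + -2.03 + -3.7
= -3.83
Since -3.83 < 0, the point is on the negative side.

0


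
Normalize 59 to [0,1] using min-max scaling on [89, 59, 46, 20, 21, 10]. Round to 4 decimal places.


Min = 10, Max = 89
Range = 89 - 10 = 79
Scaled = (x - min) / (max - min)
= (59 - 10) / 79
= 49 / 79
= 0.6203

0.6203


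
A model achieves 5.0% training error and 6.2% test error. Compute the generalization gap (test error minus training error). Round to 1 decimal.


Generalization gap = test_error - train_error
= 6.2 - 5.0
= 1.2%
A small gap suggests good generalization.

1.2


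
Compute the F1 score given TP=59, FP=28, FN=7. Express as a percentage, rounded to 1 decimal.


Precision = TP / (TP + FP) = 59 / 87 = 0.6782
Recall = TP / (TP + FN) = 59 / 66 = 0.8939
F1 = 2 * P * R / (P + R)
= 2 * 0.6782 * 0.8939 / (0.6782 + 0.8939)
= 1.2125 / 1.5721
= 0.7712
As percentage: 77.1%

77.1


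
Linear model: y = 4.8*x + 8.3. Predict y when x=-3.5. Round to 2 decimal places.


y = 4.8 * -3.5 + (8.3)
= -16.8 + (8.3)
= -8.50

-8.50


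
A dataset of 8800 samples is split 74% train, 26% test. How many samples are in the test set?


Train samples = 8800 * 74% = 6512
Test samples = 8800 - 6512
= 2288

2288


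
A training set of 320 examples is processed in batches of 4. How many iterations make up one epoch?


Iterations per epoch = dataset_size / batch_size
= 320 / 4
= 80

80


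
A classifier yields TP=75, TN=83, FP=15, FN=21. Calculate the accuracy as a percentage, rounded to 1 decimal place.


Accuracy = (TP + TN) / (TP + TN + FP + FN) * 100
= (75 + 83) / (75 + 83 + 15 + 21)
= 158 / 194
= 0.8144
= 81.4%

81.4


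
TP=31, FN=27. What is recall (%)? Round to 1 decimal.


Recall = TP / (TP + FN) * 100
= 31 / (31 + 27)
= 31 / 58
= 0.5345
= 53.4%

53.4


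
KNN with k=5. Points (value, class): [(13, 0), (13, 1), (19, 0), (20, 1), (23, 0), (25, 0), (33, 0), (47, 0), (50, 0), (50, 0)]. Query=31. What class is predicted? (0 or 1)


Distances from query 31:
Point 33 (class 0): distance = 2
Point 25 (class 0): distance = 6
Point 23 (class 0): distance = 8
Point 20 (class 1): distance = 11
Point 19 (class 0): distance = 12
K=5 nearest neighbors: classes = [0, 0, 0, 1, 0]
Votes for class 1: 1 / 5
Majority vote => class 0

0


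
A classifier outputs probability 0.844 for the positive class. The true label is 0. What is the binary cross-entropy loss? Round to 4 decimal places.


For y=0: Loss = -log(1-p)
= -log(1 - 0.844)
= -log(0.156)
= -(-1.8579)
= 1.8579

1.8579


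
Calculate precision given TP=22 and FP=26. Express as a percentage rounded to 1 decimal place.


Precision = TP / (TP + FP) * 100
= 22 / (22 + 26)
= 22 / 48
= 0.4583
= 45.8%

45.8


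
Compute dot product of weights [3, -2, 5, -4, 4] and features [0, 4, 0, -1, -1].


Element-wise products:
3 * 0 = 0
-2 * 4 = -8
5 * 0 = 0
-4 * -1 = 4
4 * -1 = -4
Sum = 0 + -8 + 0 + 4 + -4
= -8

-8


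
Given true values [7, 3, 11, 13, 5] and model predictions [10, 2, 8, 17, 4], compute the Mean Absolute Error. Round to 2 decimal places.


Absolute errors: [3, 1, 3, 4, 1]
Sum of absolute errors = 12
MAE = 12 / 5 = 2.40

2.40


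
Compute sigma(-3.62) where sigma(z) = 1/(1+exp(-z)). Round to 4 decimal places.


sigmoid(z) = 1 / (1 + exp(-z))
exp(-(-3.62)) = exp(3.62) = 37.3376
1 + 37.3376 = 38.3376
1 / 38.3376 = 0.0261

0.0261


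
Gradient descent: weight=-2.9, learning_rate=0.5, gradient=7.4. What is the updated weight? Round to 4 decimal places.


w_new = w_old - lr * gradient
= -2.9 - 0.5 * 7.4
= -2.9 - (3.7)
= -6.6000

-6.6000


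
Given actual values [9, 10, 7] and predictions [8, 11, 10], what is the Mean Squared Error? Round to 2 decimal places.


Differences: [1, -1, -3]
Squared errors: [1, 1, 9]
Sum of squared errors = 11
MSE = 11 / 3 = 3.67

3.67


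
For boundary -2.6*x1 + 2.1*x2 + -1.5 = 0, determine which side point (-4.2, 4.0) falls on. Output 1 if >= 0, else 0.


Compute -2.6 * -4.2 + 2.1 * 4.0 + -1.5
= 10.92 + 8.4 + -1.5
= 17.82
Since 17.82 >= 0, the point is on the positive side.

1


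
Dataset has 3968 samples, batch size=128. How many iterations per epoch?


Iterations per epoch = dataset_size / batch_size
= 3968 / 128
= 31

31


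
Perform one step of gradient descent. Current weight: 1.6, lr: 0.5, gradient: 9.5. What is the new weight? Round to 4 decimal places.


w_new = w_old - lr * gradient
= 1.6 - 0.5 * 9.5
= 1.6 - (4.75)
= -3.1500

-3.1500


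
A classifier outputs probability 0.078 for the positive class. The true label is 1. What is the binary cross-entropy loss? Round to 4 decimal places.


For y=1: Loss = -log(p)
= -log(0.078)
= -(-2.551)
= 2.5510

2.5510


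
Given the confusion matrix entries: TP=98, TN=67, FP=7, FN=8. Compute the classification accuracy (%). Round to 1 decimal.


Accuracy = (TP + TN) / (TP + TN + FP + FN) * 100
= (98 + 67) / (98 + 67 + 7 + 8)
= 165 / 180
= 0.9167
= 91.7%

91.7


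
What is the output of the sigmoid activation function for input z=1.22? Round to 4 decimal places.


sigmoid(z) = 1 / (1 + exp(-z))
exp(-(1.22)) = exp(-1.22) = 0.2952
1 + 0.2952 = 1.2952
1 / 1.2952 = 0.7721

0.7721


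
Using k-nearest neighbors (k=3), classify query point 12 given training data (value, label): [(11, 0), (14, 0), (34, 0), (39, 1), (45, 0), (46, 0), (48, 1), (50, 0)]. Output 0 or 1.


Distances from query 12:
Point 11 (class 0): distance = 1
Point 14 (class 0): distance = 2
Point 34 (class 0): distance = 22
K=3 nearest neighbors: classes = [0, 0, 0]
Votes for class 1: 0 / 3
Majority vote => class 0

0


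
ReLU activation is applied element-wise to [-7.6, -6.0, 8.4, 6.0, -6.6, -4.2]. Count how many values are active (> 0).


ReLU(x) = max(0, x) for each element:
ReLU(-7.6) = 0
ReLU(-6.0) = 0
ReLU(8.4) = 8.4
ReLU(6.0) = 6.0
ReLU(-6.6) = 0
ReLU(-4.2) = 0
Active neurons (>0): 2

2


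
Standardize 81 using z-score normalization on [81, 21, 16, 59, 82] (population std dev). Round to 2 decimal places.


Mean = (81 + 21 + 16 + 59 + 82) / 5 = 51.8
Variance = sum((x_i - mean)^2) / n = 809.36
Std = sqrt(809.36) = 28.4493
Z = (x - mean) / std
= (81 - 51.8) / 28.4493
= 29.2 / 28.4493
= 1.03

1.03


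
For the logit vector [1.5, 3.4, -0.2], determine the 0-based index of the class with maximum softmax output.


Softmax is a monotonic transformation, so it preserves the argmax.
We need to find the index of the maximum logit.
Index 0: 1.5
Index 1: 3.4
Index 2: -0.2
Maximum logit = 3.4 at index 1

1


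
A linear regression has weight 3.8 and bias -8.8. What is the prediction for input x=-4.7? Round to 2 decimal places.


y = 3.8 * -4.7 + (-8.8)
= -17.86 + (-8.8)
= -26.66

-26.66


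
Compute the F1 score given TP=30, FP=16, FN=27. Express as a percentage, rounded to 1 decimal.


Precision = TP / (TP + FP) = 30 / 46 = 0.6522
Recall = TP / (TP + FN) = 30 / 57 = 0.5263
F1 = 2 * P * R / (P + R)
= 2 * 0.6522 * 0.5263 / (0.6522 + 0.5263)
= 0.6865 / 1.1785
= 0.5825
As percentage: 58.3%

58.3


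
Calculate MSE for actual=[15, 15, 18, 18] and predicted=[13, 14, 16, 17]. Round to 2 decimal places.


Differences: [2, 1, 2, 1]
Squared errors: [4, 1, 4, 1]
Sum of squared errors = 10
MSE = 10 / 4 = 2.50

2.50


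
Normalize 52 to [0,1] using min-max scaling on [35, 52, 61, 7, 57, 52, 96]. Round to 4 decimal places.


Min = 7, Max = 96
Range = 96 - 7 = 89
Scaled = (x - min) / (max - min)
= (52 - 7) / 89
= 45 / 89
= 0.5056

0.5056


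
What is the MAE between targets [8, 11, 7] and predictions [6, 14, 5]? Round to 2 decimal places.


Absolute errors: [2, 3, 2]
Sum of absolute errors = 7
MAE = 7 / 3 = 2.33

2.33


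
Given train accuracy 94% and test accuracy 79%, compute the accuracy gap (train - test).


Gap = train_accuracy - test_accuracy
= 94 - 79
= 15%
This gap suggests the model is overfitting.

15


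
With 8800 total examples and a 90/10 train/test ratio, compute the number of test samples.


Train samples = 8800 * 90% = 7920
Test samples = 8800 - 7920
= 880

880


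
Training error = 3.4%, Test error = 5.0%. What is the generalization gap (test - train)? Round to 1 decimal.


Generalization gap = test_error - train_error
= 5.0 - 3.4
= 1.6%
A small gap suggests good generalization.

1.6


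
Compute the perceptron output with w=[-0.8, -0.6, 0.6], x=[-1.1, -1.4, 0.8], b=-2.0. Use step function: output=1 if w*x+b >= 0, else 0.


z = w . x + b
= -0.8*-1.1 + -0.6*-1.4 + 0.6*0.8 + -2.0
= 0.88 + 0.84 + 0.48 + -2.0
= 2.2 + -2.0
= 0.2
Since z = 0.2 >= 0, output = 1

1


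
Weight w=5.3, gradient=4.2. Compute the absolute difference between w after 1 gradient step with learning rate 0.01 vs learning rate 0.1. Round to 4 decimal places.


With lr=0.01: w_new = 5.3 - 0.01 * 4.2 = 5.258
With lr=0.1: w_new = 5.3 - 0.1 * 4.2 = 4.88
Absolute difference = |5.258 - 4.88|
= 0.3780

0.3780


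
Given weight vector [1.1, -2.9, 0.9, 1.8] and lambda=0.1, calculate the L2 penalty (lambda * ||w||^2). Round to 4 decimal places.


Squaring each weight:
1.1^2 = 1.21
(-2.9)^2 = 8.41
0.9^2 = 0.81
1.8^2 = 3.24
Sum of squares = 13.67
Penalty = 0.1 * 13.67 = 1.3670

1.3670


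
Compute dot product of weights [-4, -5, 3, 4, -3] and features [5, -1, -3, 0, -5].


Element-wise products:
-4 * 5 = -20
-5 * -1 = 5
3 * -3 = -9
4 * 0 = 0
-3 * -5 = 15
Sum = -20 + 5 + -9 + 0 + 15
= -9

-9


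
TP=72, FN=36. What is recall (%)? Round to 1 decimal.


Recall = TP / (TP + FN) * 100
= 72 / (72 + 36)
= 72 / 108
= 0.6667
= 66.7%

66.7


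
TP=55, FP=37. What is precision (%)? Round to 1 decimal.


Precision = TP / (TP + FP) * 100
= 55 / (55 + 37)
= 55 / 92
= 0.5978
= 59.8%

59.8


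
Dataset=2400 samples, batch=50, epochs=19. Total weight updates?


Iterations per epoch = 2400 / 50 = 48
Total updates = iterations_per_epoch * epochs
= 48 * 19
= 912

912


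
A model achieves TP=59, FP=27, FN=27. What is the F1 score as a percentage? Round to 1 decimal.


Precision = TP / (TP + FP) = 59 / 86 = 0.686
Recall = TP / (TP + FN) = 59 / 86 = 0.686
F1 = 2 * P * R / (P + R)
= 2 * 0.686 * 0.686 / (0.686 + 0.686)
= 0.9413 / 1.3721
= 0.686
As percentage: 68.6%

68.6


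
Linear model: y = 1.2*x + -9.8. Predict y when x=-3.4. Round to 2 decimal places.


y = 1.2 * -3.4 + (-9.8)
= -4.08 + (-9.8)
= -13.88

-13.88


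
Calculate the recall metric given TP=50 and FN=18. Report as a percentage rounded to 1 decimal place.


Recall = TP / (TP + FN) * 100
= 50 / (50 + 18)
= 50 / 68
= 0.7353
= 73.5%

73.5


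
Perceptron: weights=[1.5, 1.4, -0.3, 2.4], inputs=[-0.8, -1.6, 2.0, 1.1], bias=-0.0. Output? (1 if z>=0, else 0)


z = w . x + b
= 1.5*-0.8 + 1.4*-1.6 + -0.3*2.0 + 2.4*1.1 + -0.0
= -1.2 + -2.24 + -0.6 + 2.64 + -0.0
= -1.4 + -0.0
= -1.4
Since z = -1.4 < 0, output = 0

0


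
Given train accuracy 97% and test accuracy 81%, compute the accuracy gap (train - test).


Gap = train_accuracy - test_accuracy
= 97 - 81
= 16%
This gap suggests the model is overfitting.

16


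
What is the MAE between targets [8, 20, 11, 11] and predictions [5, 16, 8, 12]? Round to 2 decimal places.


Absolute errors: [3, 4, 3, 1]
Sum of absolute errors = 11
MAE = 11 / 4 = 2.75

2.75


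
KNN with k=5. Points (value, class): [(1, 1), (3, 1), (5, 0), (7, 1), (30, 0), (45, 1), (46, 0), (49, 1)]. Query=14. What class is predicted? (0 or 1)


Distances from query 14:
Point 7 (class 1): distance = 7
Point 5 (class 0): distance = 9
Point 3 (class 1): distance = 11
Point 1 (class 1): distance = 13
Point 30 (class 0): distance = 16
K=5 nearest neighbors: classes = [1, 0, 1, 1, 0]
Votes for class 1: 3 / 5
Majority vote => class 1

1


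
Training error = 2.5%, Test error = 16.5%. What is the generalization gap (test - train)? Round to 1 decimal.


Generalization gap = test_error - train_error
= 16.5 - 2.5
= 14.0%
A large gap suggests overfitting.

14.0


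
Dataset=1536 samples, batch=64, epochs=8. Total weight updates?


Iterations per epoch = 1536 / 64 = 24
Total updates = iterations_per_epoch * epochs
= 24 * 8
= 192

192


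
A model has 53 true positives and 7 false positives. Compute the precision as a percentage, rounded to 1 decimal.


Precision = TP / (TP + FP) * 100
= 53 / (53 + 7)
= 53 / 60
= 0.8833
= 88.3%

88.3


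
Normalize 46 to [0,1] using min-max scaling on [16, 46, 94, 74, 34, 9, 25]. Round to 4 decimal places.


Min = 9, Max = 94
Range = 94 - 9 = 85
Scaled = (x - min) / (max - min)
= (46 - 9) / 85
= 37 / 85
= 0.4353

0.4353


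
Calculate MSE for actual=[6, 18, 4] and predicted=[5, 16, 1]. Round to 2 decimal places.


Differences: [1, 2, 3]
Squared errors: [1, 4, 9]
Sum of squared errors = 14
MSE = 14 / 3 = 4.67

4.67


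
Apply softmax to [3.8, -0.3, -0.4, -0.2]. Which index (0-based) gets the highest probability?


Softmax is a monotonic transformation, so it preserves the argmax.
We need to find the index of the maximum logit.
Index 0: 3.8
Index 1: -0.3
Index 2: -0.4
Index 3: -0.2
Maximum logit = 3.8 at index 0

0


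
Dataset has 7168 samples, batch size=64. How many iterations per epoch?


Iterations per epoch = dataset_size / batch_size
= 7168 / 64
= 112

112


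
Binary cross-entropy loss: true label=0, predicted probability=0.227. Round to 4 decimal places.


For y=0: Loss = -log(1-p)
= -log(1 - 0.227)
= -log(0.773)
= -(-0.2575)
= 0.2575

0.2575


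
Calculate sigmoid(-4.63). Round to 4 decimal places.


sigmoid(z) = 1 / (1 + exp(-z))
exp(-(-4.63)) = exp(4.63) = 102.5141
1 + 102.5141 = 103.5141
1 / 103.5141 = 0.0097

0.0097


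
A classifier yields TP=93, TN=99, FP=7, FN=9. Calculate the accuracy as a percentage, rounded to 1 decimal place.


Accuracy = (TP + TN) / (TP + TN + FP + FN) * 100
= (93 + 99) / (93 + 99 + 7 + 9)
= 192 / 208
= 0.9231
= 92.3%

92.3


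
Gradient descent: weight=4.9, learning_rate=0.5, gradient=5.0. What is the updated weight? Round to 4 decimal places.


w_new = w_old - lr * gradient
= 4.9 - 0.5 * 5.0
= 4.9 - (2.5)
= 2.4000

2.4000


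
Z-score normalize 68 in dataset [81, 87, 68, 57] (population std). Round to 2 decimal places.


Mean = (81 + 87 + 68 + 57) / 4 = 73.25
Variance = sum((x_i - mean)^2) / n = 135.1875
Std = sqrt(135.1875) = 11.627
Z = (x - mean) / std
= (68 - 73.25) / 11.627
= -5.25 / 11.627
= -0.45

-0.45


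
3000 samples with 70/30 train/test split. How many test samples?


Train samples = 3000 * 70% = 2100
Test samples = 3000 - 2100
= 900

900


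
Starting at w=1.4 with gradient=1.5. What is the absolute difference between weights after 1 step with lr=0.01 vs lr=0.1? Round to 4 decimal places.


With lr=0.01: w_new = 1.4 - 0.01 * 1.5 = 1.385
With lr=0.1: w_new = 1.4 - 0.1 * 1.5 = 1.25
Absolute difference = |1.385 - 1.25|
= 0.1350

0.1350


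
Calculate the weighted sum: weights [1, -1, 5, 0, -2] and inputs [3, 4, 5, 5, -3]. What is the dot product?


Element-wise products:
1 * 3 = 3
-1 * 4 = -4
5 * 5 = 25
0 * 5 = 0
-2 * -3 = 6
Sum = 3 + -4 + 25 + 0 + 6
= 30

30


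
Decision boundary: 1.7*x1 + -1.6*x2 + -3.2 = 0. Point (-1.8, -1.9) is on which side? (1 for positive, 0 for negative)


Compute 1.7 * -1.8 + -1.6 * -1.9 + -3.2
= -3.06 + 3.04 + -3.2
= -3.22
Since -3.22 < 0, the point is on the negative side.

0


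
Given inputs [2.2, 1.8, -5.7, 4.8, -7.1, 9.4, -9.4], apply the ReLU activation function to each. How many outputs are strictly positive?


ReLU(x) = max(0, x) for each element:
ReLU(2.2) = 2.2
ReLU(1.8) = 1.8
ReLU(-5.7) = 0
ReLU(4.8) = 4.8
ReLU(-7.1) = 0
ReLU(9.4) = 9.4
ReLU(-9.4) = 0
Active neurons (>0): 4

4


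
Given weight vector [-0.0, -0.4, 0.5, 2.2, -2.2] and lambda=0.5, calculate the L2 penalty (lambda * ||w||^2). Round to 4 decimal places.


Squaring each weight:
(-0.0)^2 = 0.0
(-0.4)^2 = 0.16
0.5^2 = 0.25
2.2^2 = 4.84
(-2.2)^2 = 4.84
Sum of squares = 10.09
Penalty = 0.5 * 10.09 = 5.0450

5.0450


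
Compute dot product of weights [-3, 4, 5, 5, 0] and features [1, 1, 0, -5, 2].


Element-wise products:
-3 * 1 = -3
4 * 1 = 4
5 * 0 = 0
5 * -5 = -25
0 * 2 = 0
Sum = -3 + 4 + 0 + -25 + 0
= -24

-24


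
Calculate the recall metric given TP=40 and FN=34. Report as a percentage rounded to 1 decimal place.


Recall = TP / (TP + FN) * 100
= 40 / (40 + 34)
= 40 / 74
= 0.5405
= 54.1%

54.1


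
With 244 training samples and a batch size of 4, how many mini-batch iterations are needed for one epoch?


Iterations per epoch = dataset_size / batch_size
= 244 / 4
= 61

61


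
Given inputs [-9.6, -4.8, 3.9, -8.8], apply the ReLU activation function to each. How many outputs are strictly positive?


ReLU(x) = max(0, x) for each element:
ReLU(-9.6) = 0
ReLU(-4.8) = 0
ReLU(3.9) = 3.9
ReLU(-8.8) = 0
Active neurons (>0): 1

1


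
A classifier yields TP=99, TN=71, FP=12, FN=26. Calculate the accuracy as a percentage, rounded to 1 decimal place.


Accuracy = (TP + TN) / (TP + TN + FP + FN) * 100
= (99 + 71) / (99 + 71 + 12 + 26)
= 170 / 208
= 0.8173
= 81.7%

81.7


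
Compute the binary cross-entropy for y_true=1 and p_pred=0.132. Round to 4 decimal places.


For y=1: Loss = -log(p)
= -log(0.132)
= -(-2.025)
= 2.0250

2.0250


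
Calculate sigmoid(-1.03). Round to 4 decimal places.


sigmoid(z) = 1 / (1 + exp(-z))
exp(-(-1.03)) = exp(1.03) = 2.8011
1 + 2.8011 = 3.8011
1 / 3.8011 = 0.2631

0.2631


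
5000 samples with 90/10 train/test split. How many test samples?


Train samples = 5000 * 90% = 4500
Test samples = 5000 - 4500
= 500

500


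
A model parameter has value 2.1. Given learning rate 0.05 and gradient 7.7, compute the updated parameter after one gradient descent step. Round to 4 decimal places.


w_new = w_old - lr * gradient
= 2.1 - 0.05 * 7.7
= 2.1 - (0.385)
= 1.7150

1.7150


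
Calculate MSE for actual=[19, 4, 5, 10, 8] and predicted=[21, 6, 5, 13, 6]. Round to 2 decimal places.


Differences: [-2, -2, 0, -3, 2]
Squared errors: [4, 4, 0, 9, 4]
Sum of squared errors = 21
MSE = 21 / 5 = 4.20

4.20


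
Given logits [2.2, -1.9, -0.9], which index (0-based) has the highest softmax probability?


Softmax is a monotonic transformation, so it preserves the argmax.
We need to find the index of the maximum logit.
Index 0: 2.2
Index 1: -1.9
Index 2: -0.9
Maximum logit = 2.2 at index 0

0


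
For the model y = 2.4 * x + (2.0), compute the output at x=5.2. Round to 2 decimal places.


y = 2.4 * 5.2 + (2.0)
= 12.48 + (2.0)
= 14.48

14.48


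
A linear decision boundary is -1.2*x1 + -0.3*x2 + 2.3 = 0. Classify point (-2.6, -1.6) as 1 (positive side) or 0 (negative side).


Compute -1.2 * -2.6 + -0.3 * -1.6 + 2.3
= 3.12 + 0.48 + 2.3
= 5.9
Since 5.9 >= 0, the point is on the positive side.

1


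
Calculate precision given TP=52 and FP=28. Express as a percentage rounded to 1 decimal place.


Precision = TP / (TP + FP) * 100
= 52 / (52 + 28)
= 52 / 80
= 0.65
= 65.0%

65.0


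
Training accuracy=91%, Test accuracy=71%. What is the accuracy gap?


Gap = train_accuracy - test_accuracy
= 91 - 71
= 20%
This gap suggests the model is overfitting.

20


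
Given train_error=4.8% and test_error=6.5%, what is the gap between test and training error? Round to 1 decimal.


Generalization gap = test_error - train_error
= 6.5 - 4.8
= 1.7%
A small gap suggests good generalization.

1.7


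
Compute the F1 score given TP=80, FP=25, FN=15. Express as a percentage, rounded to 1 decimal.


Precision = TP / (TP + FP) = 80 / 105 = 0.7619
Recall = TP / (TP + FN) = 80 / 95 = 0.8421
F1 = 2 * P * R / (P + R)
= 2 * 0.7619 * 0.8421 / (0.7619 + 0.8421)
= 1.2832 / 1.604
= 0.8
As percentage: 80.0%

80.0


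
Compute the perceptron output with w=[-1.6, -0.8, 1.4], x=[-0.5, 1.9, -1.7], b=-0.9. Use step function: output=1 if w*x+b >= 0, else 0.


z = w . x + b
= -1.6*-0.5 + -0.8*1.9 + 1.4*-1.7 + -0.9
= 0.8 + -1.52 + -2.38 + -0.9
= -3.1 + -0.9
= -4.0
Since z = -4.0 < 0, output = 0

0


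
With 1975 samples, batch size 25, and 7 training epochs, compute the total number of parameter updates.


Iterations per epoch = 1975 / 25 = 79
Total updates = iterations_per_epoch * epochs
= 79 * 7
= 553

553


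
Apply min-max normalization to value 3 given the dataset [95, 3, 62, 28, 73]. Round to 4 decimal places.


Min = 3, Max = 95
Range = 95 - 3 = 92
Scaled = (x - min) / (max - min)
= (3 - 3) / 92
= 0 / 92
= 0.0000

0.0000


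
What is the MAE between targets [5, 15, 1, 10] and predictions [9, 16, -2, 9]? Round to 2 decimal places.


Absolute errors: [4, 1, 3, 1]
Sum of absolute errors = 9
MAE = 9 / 4 = 2.25

2.25


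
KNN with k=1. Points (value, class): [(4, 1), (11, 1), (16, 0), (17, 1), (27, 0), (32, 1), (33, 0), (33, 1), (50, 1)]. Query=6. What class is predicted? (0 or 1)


Distances from query 6:
Point 4 (class 1): distance = 2
K=1 nearest neighbors: classes = [1]
Votes for class 1: 1 / 1
Majority vote => class 1

1


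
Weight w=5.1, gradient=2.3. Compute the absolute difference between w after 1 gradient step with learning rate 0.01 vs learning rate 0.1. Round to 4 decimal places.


With lr=0.01: w_new = 5.1 - 0.01 * 2.3 = 5.077
With lr=0.1: w_new = 5.1 - 0.1 * 2.3 = 4.87
Absolute difference = |5.077 - 4.87|
= 0.2070

0.2070


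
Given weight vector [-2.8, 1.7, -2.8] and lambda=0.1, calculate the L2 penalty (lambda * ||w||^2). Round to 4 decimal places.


Squaring each weight:
(-2.8)^2 = 7.84
1.7^2 = 2.89
(-2.8)^2 = 7.84
Sum of squares = 18.57
Penalty = 0.1 * 18.57 = 1.8570

1.8570


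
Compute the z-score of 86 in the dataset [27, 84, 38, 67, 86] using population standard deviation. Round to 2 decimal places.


Mean = (27 + 84 + 38 + 67 + 86) / 5 = 60.4
Variance = sum((x_i - mean)^2) / n = 574.64
Std = sqrt(574.64) = 23.9716
Z = (x - mean) / std
= (86 - 60.4) / 23.9716
= 25.6 / 23.9716
= 1.07

1.07


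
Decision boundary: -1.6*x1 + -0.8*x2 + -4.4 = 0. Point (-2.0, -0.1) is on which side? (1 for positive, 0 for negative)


Compute -1.6 * -2.0 + -0.8 * -0.1 + -4.4
= 3.2 + 0.08 + -4.4
= -1.12
Since -1.12 < 0, the point is on the negative side.

0


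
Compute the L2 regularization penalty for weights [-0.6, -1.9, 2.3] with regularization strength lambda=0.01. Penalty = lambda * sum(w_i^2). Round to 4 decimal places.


Squaring each weight:
(-0.6)^2 = 0.36
(-1.9)^2 = 3.61
2.3^2 = 5.29
Sum of squares = 9.26
Penalty = 0.01 * 9.26 = 0.0926

0.0926


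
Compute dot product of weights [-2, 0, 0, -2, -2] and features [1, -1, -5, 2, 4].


Element-wise products:
-2 * 1 = -2
0 * -1 = 0
0 * -5 = 0
-2 * 2 = -4
-2 * 4 = -8
Sum = -2 + 0 + 0 + -4 + -8
= -14

-14


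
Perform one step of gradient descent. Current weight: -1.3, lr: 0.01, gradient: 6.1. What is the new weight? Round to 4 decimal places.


w_new = w_old - lr * gradient
= -1.3 - 0.01 * 6.1
= -1.3 - (0.061)
= -1.3610

-1.3610


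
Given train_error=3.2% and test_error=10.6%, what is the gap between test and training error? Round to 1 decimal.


Generalization gap = test_error - train_error
= 10.6 - 3.2
= 7.4%
A moderate gap.

7.4


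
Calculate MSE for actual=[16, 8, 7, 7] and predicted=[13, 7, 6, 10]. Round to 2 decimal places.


Differences: [3, 1, 1, -3]
Squared errors: [9, 1, 1, 9]
Sum of squared errors = 20
MSE = 20 / 4 = 5.00

5.00


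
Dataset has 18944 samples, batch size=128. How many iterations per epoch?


Iterations per epoch = dataset_size / batch_size
= 18944 / 128
= 148

148


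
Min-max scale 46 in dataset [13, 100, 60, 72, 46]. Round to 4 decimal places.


Min = 13, Max = 100
Range = 100 - 13 = 87
Scaled = (x - min) / (max - min)
= (46 - 13) / 87
= 33 / 87
= 0.3793

0.3793


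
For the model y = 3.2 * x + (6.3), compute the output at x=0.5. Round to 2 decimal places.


y = 3.2 * 0.5 + (6.3)
= 1.6 + (6.3)
= 7.90

7.90


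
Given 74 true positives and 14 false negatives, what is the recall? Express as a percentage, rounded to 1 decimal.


Recall = TP / (TP + FN) * 100
= 74 / (74 + 14)
= 74 / 88
= 0.8409
= 84.1%

84.1


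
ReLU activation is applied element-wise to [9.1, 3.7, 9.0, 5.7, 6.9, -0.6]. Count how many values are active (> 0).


ReLU(x) = max(0, x) for each element:
ReLU(9.1) = 9.1
ReLU(3.7) = 3.7
ReLU(9.0) = 9.0
ReLU(5.7) = 5.7
ReLU(6.9) = 6.9
ReLU(-0.6) = 0
Active neurons (>0): 5

5


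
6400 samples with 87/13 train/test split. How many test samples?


Train samples = 6400 * 87% = 5568
Test samples = 6400 - 5568
= 832

832


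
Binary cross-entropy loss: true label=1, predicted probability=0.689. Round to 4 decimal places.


For y=1: Loss = -log(p)
= -log(0.689)
= -(-0.3725)
= 0.3725

0.3725


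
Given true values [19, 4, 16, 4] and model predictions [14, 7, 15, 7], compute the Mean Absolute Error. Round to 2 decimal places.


Absolute errors: [5, 3, 1, 3]
Sum of absolute errors = 12
MAE = 12 / 4 = 3.00

3.00


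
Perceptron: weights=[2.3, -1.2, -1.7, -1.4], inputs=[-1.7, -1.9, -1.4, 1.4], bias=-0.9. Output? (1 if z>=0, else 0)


z = w . x + b
= 2.3*-1.7 + -1.2*-1.9 + -1.7*-1.4 + -1.4*1.4 + -0.9
= -3.91 + 2.28 + 2.38 + -1.96 + -0.9
= -1.21 + -0.9
= -2.11
Since z = -2.11 < 0, output = 0

0


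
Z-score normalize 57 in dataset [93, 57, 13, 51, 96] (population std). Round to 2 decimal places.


Mean = (93 + 57 + 13 + 51 + 96) / 5 = 62.0
Variance = sum((x_i - mean)^2) / n = 932.8
Std = sqrt(932.8) = 30.5418
Z = (x - mean) / std
= (57 - 62.0) / 30.5418
= -5.0 / 30.5418
= -0.16

-0.16


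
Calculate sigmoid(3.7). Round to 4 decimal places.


sigmoid(z) = 1 / (1 + exp(-z))
exp(-(3.7)) = exp(-3.7) = 0.0247
1 + 0.0247 = 1.0247
1 / 1.0247 = 0.9759

0.9759


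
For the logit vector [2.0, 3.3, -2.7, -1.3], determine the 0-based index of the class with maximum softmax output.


Softmax is a monotonic transformation, so it preserves the argmax.
We need to find the index of the maximum logit.
Index 0: 2.0
Index 1: 3.3
Index 2: -2.7
Index 3: -1.3
Maximum logit = 3.3 at index 1

1


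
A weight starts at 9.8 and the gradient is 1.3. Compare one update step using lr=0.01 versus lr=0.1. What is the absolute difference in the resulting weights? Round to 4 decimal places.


With lr=0.01: w_new = 9.8 - 0.01 * 1.3 = 9.787
With lr=0.1: w_new = 9.8 - 0.1 * 1.3 = 9.67
Absolute difference = |9.787 - 9.67|
= 0.1170

0.1170


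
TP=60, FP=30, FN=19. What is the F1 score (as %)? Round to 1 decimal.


Precision = TP / (TP + FP) = 60 / 90 = 0.6667
Recall = TP / (TP + FN) = 60 / 79 = 0.7595
F1 = 2 * P * R / (P + R)
= 2 * 0.6667 * 0.7595 / (0.6667 + 0.7595)
= 1.0127 / 1.4262
= 0.7101
As percentage: 71.0%

71.0


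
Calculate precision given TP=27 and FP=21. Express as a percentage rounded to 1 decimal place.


Precision = TP / (TP + FP) * 100
= 27 / (27 + 21)
= 27 / 48
= 0.5625
= 56.3%

56.3


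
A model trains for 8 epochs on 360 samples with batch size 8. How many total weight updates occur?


Iterations per epoch = 360 / 8 = 45
Total updates = iterations_per_epoch * epochs
= 45 * 8
= 360

360


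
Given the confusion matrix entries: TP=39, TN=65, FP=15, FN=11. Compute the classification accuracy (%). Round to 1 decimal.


Accuracy = (TP + TN) / (TP + TN + FP + FN) * 100
= (39 + 65) / (39 + 65 + 15 + 11)
= 104 / 130
= 0.8
= 80.0%

80.0


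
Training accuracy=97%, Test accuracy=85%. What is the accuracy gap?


Gap = train_accuracy - test_accuracy
= 97 - 85
= 12%
This gap suggests the model is overfitting.

12


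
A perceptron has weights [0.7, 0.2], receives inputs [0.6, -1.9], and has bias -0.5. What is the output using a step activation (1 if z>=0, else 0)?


z = w . x + b
= 0.7*0.6 + 0.2*-1.9 + -0.5
= 0.42 + -0.38 + -0.5
= 0.04 + -0.5
= -0.46
Since z = -0.46 < 0, output = 0

0


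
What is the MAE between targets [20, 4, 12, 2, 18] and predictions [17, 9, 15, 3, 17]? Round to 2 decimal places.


Absolute errors: [3, 5, 3, 1, 1]
Sum of absolute errors = 13
MAE = 13 / 5 = 2.60

2.60


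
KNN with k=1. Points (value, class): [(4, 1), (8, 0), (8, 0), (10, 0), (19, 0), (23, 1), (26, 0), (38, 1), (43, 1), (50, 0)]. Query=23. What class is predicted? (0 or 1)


Distances from query 23:
Point 23 (class 1): distance = 0
K=1 nearest neighbors: classes = [1]
Votes for class 1: 1 / 1
Majority vote => class 1

1


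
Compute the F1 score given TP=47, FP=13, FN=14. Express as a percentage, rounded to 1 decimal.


Precision = TP / (TP + FP) = 47 / 60 = 0.7833
Recall = TP / (TP + FN) = 47 / 61 = 0.7705
F1 = 2 * P * R / (P + R)
= 2 * 0.7833 * 0.7705 / (0.7833 + 0.7705)
= 1.2071 / 1.5538
= 0.7769
As percentage: 77.7%

77.7


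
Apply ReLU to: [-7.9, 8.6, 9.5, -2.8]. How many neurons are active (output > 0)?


ReLU(x) = max(0, x) for each element:
ReLU(-7.9) = 0
ReLU(8.6) = 8.6
ReLU(9.5) = 9.5
ReLU(-2.8) = 0
Active neurons (>0): 2

2
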